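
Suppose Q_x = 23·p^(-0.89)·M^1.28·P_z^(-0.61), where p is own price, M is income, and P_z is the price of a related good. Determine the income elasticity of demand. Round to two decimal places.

1.28

For a Cobb–Douglas (constant-elasticity) form Q_x = A·M^α·…, the elasticity with respect to M equals the exponent α at every point.
Here the exponent on M is 1.28, so the income elasticity of demand is 1.28.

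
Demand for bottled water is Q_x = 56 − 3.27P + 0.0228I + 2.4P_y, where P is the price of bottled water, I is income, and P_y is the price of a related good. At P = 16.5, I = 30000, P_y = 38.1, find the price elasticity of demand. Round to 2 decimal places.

Evaluating quantity at (P, I, P_y) gives Q_x = 56 − 3.27(16.5) + 0.0228(30000) + 2.4(38.1) = 56 − 53.955 + 684 + 91.44 = 777.485.
∂Q_x/∂P = −3.27, so E_p = (−3.27)·(16.5/777.485) ≈ -0.07.
|E_p| < 1: demand is inelastic.

-0.07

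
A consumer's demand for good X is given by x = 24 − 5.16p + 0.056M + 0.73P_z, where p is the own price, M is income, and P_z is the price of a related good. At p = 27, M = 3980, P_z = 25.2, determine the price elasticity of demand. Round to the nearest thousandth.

Substituting, x = 24 − 5.16(27) + 0.056(3980) + 0.73(25.2) = 24 − 139.32 + 222.88 + 18.396 = 125.956.
∂x/∂p = −5.16, so E_p = (−5.16)·(27/125.956) ≈ -1.106.
|E_p| > 1: demand is elastic.

-1.106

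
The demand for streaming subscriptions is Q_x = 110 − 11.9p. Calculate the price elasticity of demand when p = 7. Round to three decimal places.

-3.120

At p = 7, Q_x = 26.7.
dQ_x/dp = −11.9.
Point elasticity E = (dQ_x/dp)·(p/Q_x) = -11.9 × 7/26.7 ≈ -3.120.
|E| > 1, so demand is elastic at this price.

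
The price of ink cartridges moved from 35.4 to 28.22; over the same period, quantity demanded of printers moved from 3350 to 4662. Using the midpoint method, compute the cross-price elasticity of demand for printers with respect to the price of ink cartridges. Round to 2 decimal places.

%ΔQ_x = (4662 − 3350)/[(3350+4662)/2] = 1312/4006 ≈ 0.3275.
%ΔP_y = (28.22 − 35.4)/[(35.4+28.22)/2] ≈ -0.2257.
E_xy = 0.3275/-0.2257 ≈ -1.45.
E_xy < 0, so printers and ink cartridges are complements.

-1.45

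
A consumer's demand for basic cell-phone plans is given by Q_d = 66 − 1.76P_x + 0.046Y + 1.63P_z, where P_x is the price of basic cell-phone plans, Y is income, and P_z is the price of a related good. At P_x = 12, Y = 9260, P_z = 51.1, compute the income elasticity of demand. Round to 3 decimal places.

0.769

Evaluating quantity at (P_x, Y, P_z) gives Q_d = 66 − 1.76(12) + 0.046(9260) + 1.63(51.1) = 66 − 21.12 + 425.96 + 83.293 = 554.133.
∂Q_d/∂Y = +0.046, so E_I = 0.046·(9260/554.133) ≈ 0.769.
E_I ∈ (0,1): normal good (necessity).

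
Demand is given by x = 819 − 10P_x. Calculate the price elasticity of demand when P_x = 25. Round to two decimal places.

At P_x = 25, x = 569.
dx/dP_x = −10.
Point elasticity E = (dx/dP_x)·(P_x/x) = -10 × 25/569 ≈ -0.44.
|E| < 1, so demand is inelastic at this price.

-0.44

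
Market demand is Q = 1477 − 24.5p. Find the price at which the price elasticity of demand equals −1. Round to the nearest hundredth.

For linear demand Q = a − bp, E = −bp/(a − bp). |E| = 1 ⇒ bp = a − bp ⇒ p = a/(2b).
p = 1477/(2·24.5) ≈ 30.14.

30.14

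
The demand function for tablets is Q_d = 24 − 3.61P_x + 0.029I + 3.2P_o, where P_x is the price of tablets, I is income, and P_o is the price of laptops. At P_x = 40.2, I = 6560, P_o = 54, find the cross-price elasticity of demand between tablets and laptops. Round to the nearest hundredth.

At the given point, Q_d = 24 − 3.61(40.2) + 0.029(6560) + 3.2(54) = 24 − 145.122 + 190.24 + 172.8 = 241.918.
∂Q_d/∂P_o = +3.2, so E_xy = 3.2·(54/241.918) ≈ 0.71.
E_xy > 0: the goods are substitutes.

0.71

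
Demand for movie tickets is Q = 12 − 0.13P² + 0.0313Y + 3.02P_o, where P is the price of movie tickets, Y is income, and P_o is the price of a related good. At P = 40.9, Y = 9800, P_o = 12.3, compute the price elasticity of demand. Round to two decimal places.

-3.14

Q = 12 − 0.13(40.9)² + 0.0313(9800) + 3.02(12.3) = 12 − 217.4653 + 306.74 + 37.146 = 138.4207.
∂Q/∂P = −2·0.13·P = -10.634, so E_p = -10.634·(40.9/138.4207) ≈ -3.14.
|E_p| > 1: demand is elastic.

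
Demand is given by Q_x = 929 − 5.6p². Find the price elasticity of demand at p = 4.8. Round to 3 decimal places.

-0.323

At p = 4.8, Q_x = 799.976.
dQ_x/dp = −2·5.6·p = −53.76.
Point elasticity E = (dQ_x/dp)·(p/Q_x) = -53.76 × 4.8/799.976 ≈ -0.323.
|E| < 1, so demand is inelastic at this price.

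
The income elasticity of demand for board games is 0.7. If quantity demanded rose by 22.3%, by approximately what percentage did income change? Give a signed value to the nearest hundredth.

%ΔQ ≈ E × %ΔI ⇒ %ΔI = %ΔQ / E = (22.3%)/(0.7) ≈ 31.86%.

31.86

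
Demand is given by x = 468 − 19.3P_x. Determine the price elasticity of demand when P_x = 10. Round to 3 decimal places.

-0.702

At P_x = 10, x = 275.
dx/dP_x = −19.3.
Point elasticity E = (dx/dP_x)·(P_x/x) = -19.3 × 10/275 ≈ -0.702.
|E| < 1, so demand is inelastic at this price.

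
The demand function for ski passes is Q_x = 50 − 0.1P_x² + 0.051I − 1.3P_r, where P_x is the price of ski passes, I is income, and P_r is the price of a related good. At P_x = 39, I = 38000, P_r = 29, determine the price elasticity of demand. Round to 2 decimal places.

-0.17

At the given point, Q_x = 50 − 0.1(39)² + 0.051(38000) − 1.3(29) = 50 − 152.1 + 1938 − 37.7 = 1798.2.
∂Q_x/∂P_x = −2·0.1·P_x = -7.8, so E_p = -7.8·(39/1798.2) ≈ -0.17.
|E_p| < 1: demand is inelastic.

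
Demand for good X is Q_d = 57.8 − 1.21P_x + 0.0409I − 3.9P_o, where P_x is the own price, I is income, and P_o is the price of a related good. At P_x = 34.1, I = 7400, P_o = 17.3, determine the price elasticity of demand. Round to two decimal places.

-0.16

Substituting, Q_d = 57.8 − 1.21(34.1) + 0.0409(7400) − 3.9(17.3) = 57.8 − 41.261 + 302.66 − 67.47 = 251.729.
∂Q_d/∂P_x = −1.21, so E_p = (−1.21)·(34.1/251.729) ≈ -0.16.
|E_p| < 1: demand is inelastic.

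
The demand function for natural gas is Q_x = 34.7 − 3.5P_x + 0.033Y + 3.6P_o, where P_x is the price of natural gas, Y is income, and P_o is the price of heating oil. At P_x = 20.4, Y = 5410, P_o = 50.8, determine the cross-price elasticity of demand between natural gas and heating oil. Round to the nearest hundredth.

0.56

First evaluate Q_x: 34.7 − 3.5(20.4) + 0.033(5410) + 3.6(50.8) = 34.7 − 71.4 + 178.53 + 182.88 = 324.71.
∂Q_x/∂P_o = +3.6, so E_xy = 3.6·(50.8/324.71) ≈ 0.56.
E_xy > 0: the goods are substitutes.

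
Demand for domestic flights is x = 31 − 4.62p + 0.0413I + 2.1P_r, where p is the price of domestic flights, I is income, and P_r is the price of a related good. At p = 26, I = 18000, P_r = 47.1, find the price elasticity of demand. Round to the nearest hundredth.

-0.16

At the given point, x = 31 − 4.62(26) + 0.0413(18000) + 2.1(47.1) = 31 − 120.12 + 743.4 + 98.91 = 753.19.
∂x/∂p = −4.62, so E_p = (−4.62)·(26/753.19) ≈ -0.16.
|E_p| < 1: demand is inelastic.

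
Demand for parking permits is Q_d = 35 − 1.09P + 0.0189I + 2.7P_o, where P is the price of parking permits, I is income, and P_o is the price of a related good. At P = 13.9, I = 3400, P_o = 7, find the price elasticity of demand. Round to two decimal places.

First evaluate Q_d: 35 − 1.09(13.9) + 0.0189(3400) + 2.7(7) = 35 − 15.151 + 64.26 + 18.9 = 103.009.
∂Q_d/∂P = −1.09, so E_p = (−1.09)·(13.9/103.009) ≈ -0.15.
|E_p| < 1: demand is inelastic.

-0.15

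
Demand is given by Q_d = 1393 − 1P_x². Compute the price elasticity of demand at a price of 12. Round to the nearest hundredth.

-0.23

At P_x = 12, Q_d = 1249.
dQ_d/dP_x = −2·1·P_x = −24.
Point elasticity E = (dQ_d/dP_x)·(P_x/Q_d) = -24 × 12/1249 ≈ -0.23.
|E| < 1, so demand is inelastic at this price.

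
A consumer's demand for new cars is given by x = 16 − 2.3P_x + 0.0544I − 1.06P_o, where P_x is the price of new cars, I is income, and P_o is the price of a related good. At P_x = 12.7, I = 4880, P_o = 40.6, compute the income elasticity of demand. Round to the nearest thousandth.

Evaluating quantity at (P_x, I, P_o) gives x = 16 − 2.3(12.7) + 0.0544(4880) − 1.06(40.6) = 16 − 29.21 + 265.472 − 43.036 = 209.226.
∂x/∂I = +0.0544, so E_I = 0.0544·(4880/209.226) ≈ 1.269.
E_I > 1: normal good (luxury).

1.269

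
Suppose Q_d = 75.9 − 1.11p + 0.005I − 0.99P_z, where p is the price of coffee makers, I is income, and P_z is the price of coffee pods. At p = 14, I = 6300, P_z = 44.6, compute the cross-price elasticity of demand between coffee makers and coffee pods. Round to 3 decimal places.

Evaluating quantity at (p, I, P_z) gives Q_d = 75.9 − 1.11(14) + 0.005(6300) − 0.99(44.6) = 75.9 − 15.54 + 31.5 − 44.154 = 47.706.
∂Q_d/∂P_z = −0.99, so E_xy = -0.99·(44.6/47.706) ≈ -0.926.
E_xy < 0: the goods are complements.

-0.926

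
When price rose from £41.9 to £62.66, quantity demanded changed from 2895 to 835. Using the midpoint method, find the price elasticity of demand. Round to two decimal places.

-2.78

%Δq = (835 − 2895)/[(2895 + 835)/2] = -2060/1865 ≈ -1.1046.
%ΔP = (62.66 − 41.9)/[(41.9 + 62.66)/2] = 20.76/52.28 ≈ 0.3971.
Arc elasticity E = %Δq/%ΔP ≈ -1.1046/0.3971 ≈ -2.78.
|E| > 1: demand is elastic over this range.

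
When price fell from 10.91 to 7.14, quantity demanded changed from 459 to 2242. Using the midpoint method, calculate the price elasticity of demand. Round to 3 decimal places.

-3.161

%Δq = (2242 − 459)/[(459 + 2242)/2] = 1783/1350.5 ≈ 1.3203.
%Δp = (7.14 − 10.91)/[(10.91 + 7.14)/2] = -3.77/9.025 ≈ -0.4177.
Arc elasticity E = %Δq/%Δp ≈ 1.3203/-0.4177 ≈ -3.161.
|E| > 1: demand is elastic over this range.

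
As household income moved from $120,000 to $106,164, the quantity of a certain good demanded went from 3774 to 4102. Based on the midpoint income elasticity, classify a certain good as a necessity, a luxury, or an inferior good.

inferior

%ΔQ = (4102 − 3774)/[(3774+4102)/2] = 328/3938 ≈ 0.0833.
%ΔM = (106,164 − 120,000)/[(120,000+106,164)/2] = -13836/113082 ≈ -0.1224.
E_I = %ΔQ/%ΔM ≈ -0.681.
E_I < 0: inferior good.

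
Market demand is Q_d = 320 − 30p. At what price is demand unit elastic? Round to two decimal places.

5.33

For linear demand Q_d = a − bp, E = −bp/(a − bp). |E| = 1 ⇒ bp = a − bp ⇒ p = a/(2b).
p = 320/(2·30) ≈ 5.33.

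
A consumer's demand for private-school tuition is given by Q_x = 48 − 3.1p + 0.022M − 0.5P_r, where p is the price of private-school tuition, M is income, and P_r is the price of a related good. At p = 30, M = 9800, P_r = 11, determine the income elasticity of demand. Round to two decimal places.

First evaluate Q_x: 48 − 3.1(30) + 0.022(9800) − 0.5(11) = 48 − 93 + 215.6 − 5.5 = 165.1.
∂Q_x/∂M = +0.022, so E_I = 0.022·(9800/165.1) ≈ 1.31.
E_I > 1: normal good (luxury).

1.31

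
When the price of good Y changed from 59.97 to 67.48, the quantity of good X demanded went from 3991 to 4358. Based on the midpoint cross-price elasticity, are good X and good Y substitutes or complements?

substitutes

%ΔQ_x = (4358 − 3991)/[(3991+4358)/2] = 367/4174.5 ≈ 0.0879.
%ΔP_y = (67.48 − 59.97)/[(59.97+67.48)/2] ≈ 0.1179.
E_xy = 0.0879/0.1179 ≈ 0.746.
E_xy > 0, so the goods are substitutes.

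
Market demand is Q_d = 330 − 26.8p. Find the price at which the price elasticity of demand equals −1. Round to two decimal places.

For linear demand Q_d = a − bp, E = −bp/(a − bp). |E| = 1 ⇒ bp = a − bp ⇒ p = a/(2b).
p = 330/(2·26.8) ≈ 6.16.

6.16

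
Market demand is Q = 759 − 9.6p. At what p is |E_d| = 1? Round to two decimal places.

39.53

For linear demand Q = a − bp, E = −bp/(a − bp). |E| = 1 ⇒ bp = a − bp ⇒ p = a/(2b).
p = 759/(2·9.6) ≈ 39.53.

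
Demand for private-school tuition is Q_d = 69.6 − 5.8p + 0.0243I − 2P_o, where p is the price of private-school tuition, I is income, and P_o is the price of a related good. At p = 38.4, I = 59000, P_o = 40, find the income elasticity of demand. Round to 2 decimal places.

Evaluating quantity at (p, I, P_o) gives Q_d = 69.6 − 5.8(38.4) + 0.0243(59000) − 2(40) = 69.6 − 222.72 + 1433.7 − 80 = 1200.58.
∂Q_d/∂I = +0.0243, so E_I = 0.0243·(59000/1200.58) ≈ 1.19.
E_I > 1: normal good (luxury).

1.19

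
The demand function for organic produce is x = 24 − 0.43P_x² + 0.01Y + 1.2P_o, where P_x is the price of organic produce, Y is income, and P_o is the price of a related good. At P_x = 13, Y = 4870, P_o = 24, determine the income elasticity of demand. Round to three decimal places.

First evaluate x: 24 − 0.43(13)² + 0.01(4870) + 1.2(24) = 24 − 72.67 + 48.7 + 28.8 = 28.83.
∂x/∂Y = +0.01, so E_I = 0.01·(4870/28.83) ≈ 1.689.
E_I > 1: normal good (luxury).

1.689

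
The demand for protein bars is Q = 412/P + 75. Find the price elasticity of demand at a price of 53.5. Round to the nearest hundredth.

At P = 53.5, Q = 82.7009.
dQ/dP = −412/P² = −0.1439.
Point elasticity E = (dQ/dP)·(P/Q) = -0.1439 × 53.5/82.7009 ≈ -0.09.
|E| < 1, so demand is inelastic at this price.

-0.09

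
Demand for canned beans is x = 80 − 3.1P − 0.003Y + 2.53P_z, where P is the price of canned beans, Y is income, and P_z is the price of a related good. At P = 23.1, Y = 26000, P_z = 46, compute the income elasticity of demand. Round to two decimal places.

First evaluate x: 80 − 3.1(23.1) − 0.003(26000) + 2.53(46) = 80 − 71.61 − 78 + 116.38 = 46.77.
∂x/∂Y = −0.003, so E_I = -0.003·(26000/46.77) ≈ -1.67.
E_I < 0: inferior good.

-1.67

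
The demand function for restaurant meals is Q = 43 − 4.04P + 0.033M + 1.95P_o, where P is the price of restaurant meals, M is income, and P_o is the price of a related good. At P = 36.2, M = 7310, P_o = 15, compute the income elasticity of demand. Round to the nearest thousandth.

1.442

First evaluate Q: 43 − 4.04(36.2) + 0.033(7310) + 1.95(15) = 43 − 146.248 + 241.23 + 29.25 = 167.232.
∂Q/∂M = +0.033, so E_I = 0.033·(7310/167.232) ≈ 1.442.
E_I > 1: normal good (luxury).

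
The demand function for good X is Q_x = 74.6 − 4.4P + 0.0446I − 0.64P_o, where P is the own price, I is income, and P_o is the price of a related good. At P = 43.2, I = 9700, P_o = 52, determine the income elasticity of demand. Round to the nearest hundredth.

1.52

First evaluate Q_x: 74.6 − 4.4(43.2) + 0.0446(9700) − 0.64(52) = 74.6 − 190.08 + 432.62 − 33.28 = 283.86.
∂Q_x/∂I = +0.0446, so E_I = 0.0446·(9700/283.86) ≈ 1.52.
E_I > 1: normal good (luxury).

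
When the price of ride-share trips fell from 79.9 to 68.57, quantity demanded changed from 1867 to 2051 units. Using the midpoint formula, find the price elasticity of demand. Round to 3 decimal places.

%ΔQ = (2051 − 1867)/[(1867 + 2051)/2] = 184/1959 ≈ 0.0939.
%Δp = (68.57 − 79.9)/[(79.9 + 68.57)/2] = -11.33/74.235 ≈ -0.1526.
Arc elasticity E = %ΔQ/%Δp ≈ 0.0939/-0.1526 ≈ -0.615.
|E| < 1: demand is inelastic over this range.

-0.615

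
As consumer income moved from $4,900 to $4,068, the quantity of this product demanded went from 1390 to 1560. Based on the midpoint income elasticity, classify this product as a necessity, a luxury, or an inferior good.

inferior

%ΔQ = (1560 − 1390)/[(1390+1560)/2] = 170/1475 ≈ 0.1153.
%ΔM = (4,068 − 4,900)/[(4,900+4,068)/2] = -832/4484 ≈ -0.1855.
E_I = %ΔQ/%ΔM ≈ -0.621.
E_I < 0: inferior good.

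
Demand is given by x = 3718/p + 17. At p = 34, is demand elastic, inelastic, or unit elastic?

At p = 34, x = 126.3529.
dx/dp = −3718/p² = −3.2163.
Point elasticity E = (dx/dp)·(p/x) = -3.2163 × 34/126.3529 ≈ -0.865.
|E| ≈ 0.865 < 1, so demand is inelastic.

inelastic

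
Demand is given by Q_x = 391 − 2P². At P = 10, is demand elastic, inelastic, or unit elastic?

At P = 10, Q_x = 191.
dQ_x/dP = −2·2·P = −40.
Point elasticity E = (dQ_x/dP)·(P/Q_x) = -40 × 10/191 ≈ -2.094.
|E| ≈ 2.094 > 1, so demand is elastic.

elastic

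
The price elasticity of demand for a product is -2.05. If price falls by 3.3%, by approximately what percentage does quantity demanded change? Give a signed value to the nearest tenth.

6.8

%ΔQ ≈ E × %ΔP = (-2.05) × (-3.3%) ≈ 6.8%.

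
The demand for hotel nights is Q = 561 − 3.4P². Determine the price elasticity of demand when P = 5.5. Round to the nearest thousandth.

At P = 5.5, Q = 458.15.
dQ/dP = −2·3.4·P = −37.4.
Point elasticity E = (dQ/dP)·(P/Q) = -37.4 × 5.5/458.15 ≈ -0.449.
|E| < 1, so demand is inelastic at this price.

-0.449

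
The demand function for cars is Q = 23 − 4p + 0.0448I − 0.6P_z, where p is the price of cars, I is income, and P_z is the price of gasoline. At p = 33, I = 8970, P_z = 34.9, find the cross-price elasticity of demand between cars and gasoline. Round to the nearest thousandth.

Q = 23 − 4(33) + 0.0448(8970) − 0.6(34.9) = 23 − 132 + 401.856 − 20.94 = 271.916.
∂Q/∂P_z = −0.6, so E_xy = -0.6·(34.9/271.916) ≈ -0.077.
E_xy < 0: the goods are complements.

-0.077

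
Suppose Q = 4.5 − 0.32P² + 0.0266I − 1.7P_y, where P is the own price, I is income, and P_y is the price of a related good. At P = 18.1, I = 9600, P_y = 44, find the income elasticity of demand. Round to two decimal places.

At the given point, Q = 4.5 − 0.32(18.1)² + 0.0266(9600) − 1.7(44) = 4.5 − 104.8352 + 255.36 − 74.8 = 80.2248.
∂Q/∂I = +0.0266, so E_I = 0.0266·(9600/80.2248) ≈ 3.18.
E_I > 1: normal good (luxury).

3.18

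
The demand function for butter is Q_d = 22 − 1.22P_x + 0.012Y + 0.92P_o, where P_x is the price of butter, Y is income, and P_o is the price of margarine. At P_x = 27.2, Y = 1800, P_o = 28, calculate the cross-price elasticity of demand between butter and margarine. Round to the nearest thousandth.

Q_d = 22 − 1.22(27.2) + 0.012(1800) + 0.92(28) = 22 − 33.184 + 21.6 + 25.76 = 36.176.
∂Q_d/∂P_o = +0.92, so E_xy = 0.92·(28/36.176) ≈ 0.712.
E_xy > 0: the goods are substitutes.

0.712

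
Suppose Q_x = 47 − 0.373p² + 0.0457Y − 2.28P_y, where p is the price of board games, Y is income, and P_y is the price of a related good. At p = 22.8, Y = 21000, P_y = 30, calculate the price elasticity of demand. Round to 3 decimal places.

-0.521

First evaluate Q_x: 47 − 0.373(22.8)² + 0.0457(21000) − 2.28(30) = 47 − 193.9003 + 959.7 − 68.4 = 744.3997.
∂Q_x/∂p = −2·0.373·p = -17.0088, so E_p = -17.0088·(22.8/744.3997) ≈ -0.521.
|E_p| < 1: demand is inelastic.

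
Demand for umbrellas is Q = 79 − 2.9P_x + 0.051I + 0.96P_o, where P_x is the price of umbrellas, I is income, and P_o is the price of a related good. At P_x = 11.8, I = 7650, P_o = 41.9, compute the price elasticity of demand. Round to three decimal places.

At the given point, Q = 79 − 2.9(11.8) + 0.051(7650) + 0.96(41.9) = 79 − 34.22 + 390.15 + 40.224 = 475.154.
∂Q/∂P_x = −2.9, so E_p = (−2.9)·(11.8/475.154) ≈ -0.072.
|E_p| < 1: demand is inelastic.

-0.072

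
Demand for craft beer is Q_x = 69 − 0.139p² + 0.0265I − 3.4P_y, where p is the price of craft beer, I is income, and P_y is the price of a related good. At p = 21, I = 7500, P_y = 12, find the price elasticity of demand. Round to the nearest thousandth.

-0.740

First evaluate Q_x: 69 − 0.139(21)² + 0.0265(7500) − 3.4(12) = 69 − 61.299 + 198.75 − 40.8 = 165.651.
∂Q_x/∂p = −2·0.139·p = -5.838, so E_p = -5.838·(21/165.651) ≈ -0.740.
|E_p| < 1: demand is inelastic.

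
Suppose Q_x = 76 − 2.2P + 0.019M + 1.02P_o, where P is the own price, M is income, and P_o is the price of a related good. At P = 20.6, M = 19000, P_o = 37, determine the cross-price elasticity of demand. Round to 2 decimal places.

Q_x = 76 − 2.2(20.6) + 0.019(19000) + 1.02(37) = 76 − 45.32 + 361 + 37.74 = 429.42.
∂Q_x/∂P_o = +1.02, so E_xy = 1.02·(37/429.42) ≈ 0.09.
E_xy > 0: the goods are substitutes.

0.09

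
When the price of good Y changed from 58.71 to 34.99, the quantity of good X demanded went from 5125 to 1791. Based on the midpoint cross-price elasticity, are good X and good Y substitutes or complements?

%ΔQ_x = (1791 − 5125)/[(5125+1791)/2] = -3334/3458 ≈ -0.9641.
%ΔP_y = (34.99 − 58.71)/[(58.71+34.99)/2] ≈ -0.5063.
E_xy = -0.9641/-0.5063 ≈ 1.904.
E_xy > 0, so the goods are substitutes.

substitutes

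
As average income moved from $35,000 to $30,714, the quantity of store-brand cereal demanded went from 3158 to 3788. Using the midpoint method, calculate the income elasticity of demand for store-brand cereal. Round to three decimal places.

-1.391

%ΔQ = (3788 − 3158)/[(3158+3788)/2] = 630/3473 ≈ 0.1814.
%ΔM = (30,714 − 35,000)/[(35,000+30,714)/2] = -4286/32857 ≈ -0.1304.
E_I = %ΔQ/%ΔM ≈ -1.391.
E_I < 0: inferior good.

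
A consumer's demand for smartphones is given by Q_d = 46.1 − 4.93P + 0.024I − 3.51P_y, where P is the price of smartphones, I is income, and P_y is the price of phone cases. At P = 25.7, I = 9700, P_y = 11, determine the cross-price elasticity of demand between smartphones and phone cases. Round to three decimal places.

Substituting, Q_d = 46.1 − 4.93(25.7) + 0.024(9700) − 3.51(11) = 46.1 − 126.701 + 232.8 − 38.61 = 113.589.
∂Q_d/∂P_y = −3.51, so E_xy = -3.51·(11/113.589) ≈ -0.340.
E_xy < 0: the goods are complements.

-0.340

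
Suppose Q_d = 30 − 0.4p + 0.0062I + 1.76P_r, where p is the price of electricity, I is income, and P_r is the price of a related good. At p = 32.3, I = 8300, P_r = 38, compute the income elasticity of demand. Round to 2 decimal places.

At the given point, Q_d = 30 − 0.4(32.3) + 0.0062(8300) + 1.76(38) = 30 − 12.92 + 51.46 + 66.88 = 135.42.
∂Q_d/∂I = +0.0062, so E_I = 0.0062·(8300/135.42) ≈ 0.38.
E_I ∈ (0,1): normal good (necessity).

0.38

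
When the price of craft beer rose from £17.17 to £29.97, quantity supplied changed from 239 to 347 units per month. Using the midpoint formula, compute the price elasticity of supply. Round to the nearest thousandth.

0.679

%Δq = (347 − 239)/[(239 + 347)/2] = 108/293 ≈ 0.3686.
%ΔP = (29.97 − 17.17)/[(17.17 + 29.97)/2] = 12.8/23.57 ≈ 0.5431.
Arc elasticity E = %Δq/%ΔP ≈ 0.3686/0.5431 ≈ 0.679.
|E| < 1: supply is inelastic over this range.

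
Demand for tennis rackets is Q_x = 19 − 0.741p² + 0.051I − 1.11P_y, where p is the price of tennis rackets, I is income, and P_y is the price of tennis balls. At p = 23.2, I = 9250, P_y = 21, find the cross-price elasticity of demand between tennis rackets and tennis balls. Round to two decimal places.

Evaluating quantity at (p, I, P_y) gives Q_x = 19 − 0.741(23.2)² + 0.051(9250) − 1.11(21) = 19 − 398.8358 + 471.75 − 23.31 = 68.6042.
∂Q_x/∂P_y = −1.11, so E_xy = -1.11·(21/68.6042) ≈ -0.34.
E_xy < 0: the goods are complements.

-0.34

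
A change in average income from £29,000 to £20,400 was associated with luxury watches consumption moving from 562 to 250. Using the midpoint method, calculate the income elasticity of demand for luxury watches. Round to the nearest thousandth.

2.207

%ΔQ = (250 − 562)/[(562+250)/2] = -312/406 ≈ -0.7685.
%ΔY = (20,400 − 29,000)/[(29,000+20,400)/2] = -8600/24700 ≈ -0.3482.
E_I = %ΔQ/%ΔY ≈ 2.207.
E_I > 1: normal good (luxury).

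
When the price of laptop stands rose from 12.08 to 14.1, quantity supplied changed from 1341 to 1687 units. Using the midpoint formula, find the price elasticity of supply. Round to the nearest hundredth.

%ΔQ = (1687 − 1341)/[(1341 + 1687)/2] = 346/1514 ≈ 0.2285.
%Δp = (14.1 − 12.08)/[(12.08 + 14.1)/2] = 2.02/13.09 ≈ 0.1543.
Arc elasticity E = %ΔQ/%Δp ≈ 0.2285/0.1543 ≈ 1.48.
|E| > 1: supply is elastic over this range.

1.48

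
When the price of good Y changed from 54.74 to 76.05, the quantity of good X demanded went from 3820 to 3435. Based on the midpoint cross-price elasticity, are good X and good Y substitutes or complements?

%ΔQ_x = (3435 − 3820)/[(3820+3435)/2] = -385/3627.5 ≈ -0.1061.
%ΔP_y = (76.05 − 54.74)/[(54.74+76.05)/2] ≈ 0.3259.
E_xy = -0.1061/0.3259 ≈ -0.326.
E_xy < 0, so the goods are complements.

complements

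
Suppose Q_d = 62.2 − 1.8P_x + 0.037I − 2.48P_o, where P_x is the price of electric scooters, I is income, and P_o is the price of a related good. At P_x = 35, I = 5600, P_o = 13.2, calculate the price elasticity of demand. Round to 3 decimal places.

-0.363

Evaluating quantity at (P_x, I, P_o) gives Q_d = 62.2 − 1.8(35) + 0.037(5600) − 2.48(13.2) = 62.2 − 63 + 207.2 − 32.736 = 173.664.
∂Q_d/∂P_x = −1.8, so E_p = (−1.8)·(35/173.664) ≈ -0.363.
|E_p| < 1: demand is inelastic.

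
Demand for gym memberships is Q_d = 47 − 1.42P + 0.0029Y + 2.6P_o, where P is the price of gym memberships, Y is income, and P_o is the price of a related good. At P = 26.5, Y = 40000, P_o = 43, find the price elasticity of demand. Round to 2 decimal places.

-0.16

Evaluating quantity at (P, Y, P_o) gives Q_d = 47 − 1.42(26.5) + 0.0029(40000) + 2.6(43) = 47 − 37.63 + 116 + 111.8 = 237.17.
∂Q_d/∂P = −1.42, so E_p = (−1.42)·(26.5/237.17) ≈ -0.16.
|E_p| < 1: demand is inelastic.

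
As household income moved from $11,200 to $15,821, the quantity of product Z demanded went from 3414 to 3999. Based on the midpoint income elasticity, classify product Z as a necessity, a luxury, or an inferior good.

necessity

%ΔQ = (3999 − 3414)/[(3414+3999)/2] = 585/3706.5 ≈ 0.1578.
%ΔI = (15,821 − 11,200)/[(11,200+15,821)/2] = 4621/13510.5 ≈ 0.3420.
E_I = %ΔQ/%ΔI ≈ 0.461.
E_I ∈ (0,1): normal good (necessity).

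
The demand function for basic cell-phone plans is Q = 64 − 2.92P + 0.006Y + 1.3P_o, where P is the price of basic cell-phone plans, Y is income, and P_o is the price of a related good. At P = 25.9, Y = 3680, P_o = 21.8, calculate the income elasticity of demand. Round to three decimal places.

0.569

Q = 64 − 2.92(25.9) + 0.006(3680) + 1.3(21.8) = 64 − 75.628 + 22.08 + 28.34 = 38.792.
∂Q/∂Y = +0.006, so E_I = 0.006·(3680/38.792) ≈ 0.569.
E_I ∈ (0,1): normal good (necessity).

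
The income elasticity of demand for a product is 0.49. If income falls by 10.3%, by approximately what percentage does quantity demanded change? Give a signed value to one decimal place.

%ΔQ ≈ E × %ΔI = (0.49) × (-10.3%) ≈ -5.0%.

-5.0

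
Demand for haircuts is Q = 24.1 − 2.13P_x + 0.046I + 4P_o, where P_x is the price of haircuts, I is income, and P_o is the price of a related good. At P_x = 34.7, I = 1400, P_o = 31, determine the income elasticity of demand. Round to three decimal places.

Substituting, Q = 24.1 − 2.13(34.7) + 0.046(1400) + 4(31) = 24.1 − 73.911 + 64.4 + 124 = 138.589.
∂Q/∂I = +0.046, so E_I = 0.046·(1400/138.589) ≈ 0.465.
E_I ∈ (0,1): normal good (necessity).

0.465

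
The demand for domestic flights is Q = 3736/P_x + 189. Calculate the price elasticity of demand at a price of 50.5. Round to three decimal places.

At P_x = 50.5, Q = 262.9802.
dQ/dP_x = −3736/P_x² = −1.465.
Point elasticity E = (dQ/dP_x)·(P_x/Q) = -1.465 × 50.5/262.9802 ≈ -0.281.
|E| < 1, so demand is inelastic at this price.

-0.281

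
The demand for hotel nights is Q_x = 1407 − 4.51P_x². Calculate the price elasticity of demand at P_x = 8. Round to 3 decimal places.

At P_x = 8, Q_x = 1118.36.
dQ_x/dP_x = −2·4.51·P_x = −72.16.
Point elasticity E = (dQ_x/dP_x)·(P_x/Q_x) = -72.16 × 8/1118.36 ≈ -0.516.
|E| < 1, so demand is inelastic at this price.

-0.516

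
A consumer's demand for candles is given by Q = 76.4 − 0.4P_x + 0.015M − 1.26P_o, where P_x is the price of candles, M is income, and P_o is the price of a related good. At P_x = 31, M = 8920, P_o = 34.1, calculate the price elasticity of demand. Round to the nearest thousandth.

Substituting, Q = 76.4 − 0.4(31) + 0.015(8920) − 1.26(34.1) = 76.4 − 12.4 + 133.8 − 42.966 = 154.834.
∂Q/∂P_x = −0.4, so E_p = (−0.4)·(31/154.834) ≈ -0.080.
|E_p| < 1: demand is inelastic.

-0.080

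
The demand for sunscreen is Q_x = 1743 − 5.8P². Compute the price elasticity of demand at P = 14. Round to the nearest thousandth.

-3.751

At P = 14, Q_x = 606.2.
dQ_x/dP = −2·5.8·P = −162.4.
Point elasticity E = (dQ_x/dP)·(P/Q_x) = -162.4 × 14/606.2 ≈ -3.751.
|E| > 1, so demand is elastic at this price.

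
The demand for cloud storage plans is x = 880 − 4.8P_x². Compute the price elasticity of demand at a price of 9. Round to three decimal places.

-1.583

At P_x = 9, x = 491.2.
dx/dP_x = −2·4.8·P_x = −86.4.
Point elasticity E = (dx/dP_x)·(P_x/x) = -86.4 × 9/491.2 ≈ -1.583.
|E| > 1, so demand is elastic at this price.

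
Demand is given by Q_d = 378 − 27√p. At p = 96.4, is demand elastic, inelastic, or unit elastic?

At p = 96.4, Q_d = 112.9045.
dQ_d/dp = −27/(2√p) = −27/(2·9.8184).
Point elasticity E = (dQ_d/dp)·(p/Q_d) = -1.375 × 96.4/112.9045 ≈ -1.174.
|E| ≈ 1.174 > 1, so demand is elastic.

elastic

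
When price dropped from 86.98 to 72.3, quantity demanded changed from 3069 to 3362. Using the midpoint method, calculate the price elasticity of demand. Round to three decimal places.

-0.494

%Δq = (3362 − 3069)/[(3069 + 3362)/2] = 293/3215.5 ≈ 0.0911.
%Δp = (72.3 − 86.98)/[(86.98 + 72.3)/2] = -14.68/79.64 ≈ -0.1843.
Arc elasticity E = %Δq/%Δp ≈ 0.0911/-0.1843 ≈ -0.494.
|E| < 1: demand is inelastic over this range.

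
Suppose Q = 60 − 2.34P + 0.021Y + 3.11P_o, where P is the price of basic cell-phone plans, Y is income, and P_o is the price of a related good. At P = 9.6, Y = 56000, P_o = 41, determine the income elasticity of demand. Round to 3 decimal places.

0.877

First evaluate Q: 60 − 2.34(9.6) + 0.021(56000) + 3.11(41) = 60 − 22.464 + 1176 + 127.51 = 1341.046.
∂Q/∂Y = +0.021, so E_I = 0.021·(56000/1341.046) ≈ 0.877.
E_I ∈ (0,1): normal good (necessity).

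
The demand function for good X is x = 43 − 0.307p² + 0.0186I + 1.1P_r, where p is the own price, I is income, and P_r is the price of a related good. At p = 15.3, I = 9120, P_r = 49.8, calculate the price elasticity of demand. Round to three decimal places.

-0.735

First evaluate x: 43 − 0.307(15.3)² + 0.0186(9120) + 1.1(49.8) = 43 − 71.8656 + 169.632 + 54.78 = 195.5464.
∂x/∂p = −2·0.307·p = -9.3942, so E_p = -9.3942·(15.3/195.5464) ≈ -0.735.
|E_p| < 1: demand is inelastic.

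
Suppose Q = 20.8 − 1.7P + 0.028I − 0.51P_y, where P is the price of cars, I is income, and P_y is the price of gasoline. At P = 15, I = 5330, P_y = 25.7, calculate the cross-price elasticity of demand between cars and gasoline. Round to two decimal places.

Evaluating quantity at (P, I, P_y) gives Q = 20.8 − 1.7(15) + 0.028(5330) − 0.51(25.7) = 20.8 − 25.5 + 149.24 − 13.107 = 131.433.
∂Q/∂P_y = −0.51, so E_xy = -0.51·(25.7/131.433) ≈ -0.10.
E_xy < 0: the goods are complements.

-0.10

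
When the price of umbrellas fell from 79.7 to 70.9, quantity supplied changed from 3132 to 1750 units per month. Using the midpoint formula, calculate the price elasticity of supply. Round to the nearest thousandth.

4.845

%ΔQ = (1750 − 3132)/[(3132 + 1750)/2] = -1382/2441 ≈ -0.5662.
%Δp = (70.9 − 79.7)/[(79.7 + 70.9)/2] = -8.8/75.3 ≈ -0.1169.
Arc elasticity E = %ΔQ/%Δp ≈ -0.5662/-0.1169 ≈ 4.845.
|E| > 1: supply is elastic over this range.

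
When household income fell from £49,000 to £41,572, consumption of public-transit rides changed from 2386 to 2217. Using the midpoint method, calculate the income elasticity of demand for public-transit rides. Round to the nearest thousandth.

%ΔQ = (2217 − 2386)/[(2386+2217)/2] = -169/2301.5 ≈ -0.0734.
%ΔY = (41,572 − 49,000)/[(49,000+41,572)/2] = -7428/45286 ≈ -0.1640.
E_I = %ΔQ/%ΔY ≈ 0.448.
E_I ∈ (0,1): normal good (necessity).

0.448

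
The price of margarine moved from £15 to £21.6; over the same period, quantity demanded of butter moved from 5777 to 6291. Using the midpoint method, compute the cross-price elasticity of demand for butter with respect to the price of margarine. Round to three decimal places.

%ΔQ_x = (6291 − 5777)/[(5777+6291)/2] = 514/6034 ≈ 0.0852.
%ΔP_y = (21.6 − 15)/[(15+21.6)/2] ≈ 0.3607.
E_xy = 0.0852/0.3607 ≈ 0.236.
E_xy > 0, so butter and margarine are substitutes.

0.236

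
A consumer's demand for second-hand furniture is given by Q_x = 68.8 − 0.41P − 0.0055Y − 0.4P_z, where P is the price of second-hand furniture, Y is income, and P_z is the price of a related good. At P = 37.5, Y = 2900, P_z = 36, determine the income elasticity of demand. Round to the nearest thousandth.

First evaluate Q_x: 68.8 − 0.41(37.5) − 0.0055(2900) − 0.4(36) = 68.8 − 15.375 − 15.95 − 14.4 = 23.075.
∂Q_x/∂Y = −0.0055, so E_I = -0.0055·(2900/23.075) ≈ -0.691.
E_I < 0: inferior good.

-0.691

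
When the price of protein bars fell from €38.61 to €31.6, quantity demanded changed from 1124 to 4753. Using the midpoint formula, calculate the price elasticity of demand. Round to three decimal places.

-6.185

%ΔQ = (4753 − 1124)/[(1124 + 4753)/2] = 3629/2938.5 ≈ 1.2350.
%ΔP = (31.6 − 38.61)/[(38.61 + 31.6)/2] = -7.01/35.105 ≈ -0.1997.
Arc elasticity E = %ΔQ/%ΔP ≈ 1.2350/-0.1997 ≈ -6.185.
|E| > 1: demand is elastic over this range.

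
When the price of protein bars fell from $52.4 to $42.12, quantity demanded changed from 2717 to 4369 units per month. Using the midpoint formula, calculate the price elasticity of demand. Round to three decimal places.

-2.144

%ΔQ = (4369 − 2717)/[(2717 + 4369)/2] = 1652/3543 ≈ 0.4663.
%Δp = (42.12 − 52.4)/[(52.4 + 42.12)/2] = -10.28/47.26 ≈ -0.2175.
Arc elasticity E = %ΔQ/%Δp ≈ 0.4663/-0.2175 ≈ -2.144.
|E| > 1: demand is elastic over this range.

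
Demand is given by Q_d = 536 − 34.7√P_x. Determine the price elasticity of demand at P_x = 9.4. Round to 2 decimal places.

At P_x = 9.4, Q_d = 429.6118.
dQ_d/dP_x = −34.7/(2√P_x) = −34.7/(2·3.0659).
Point elasticity E = (dQ_d/dP_x)·(P_x/Q_d) = -5.6589 × 9.4/429.6118 ≈ -0.12.
|E| < 1, so demand is inelastic at this price.

-0.12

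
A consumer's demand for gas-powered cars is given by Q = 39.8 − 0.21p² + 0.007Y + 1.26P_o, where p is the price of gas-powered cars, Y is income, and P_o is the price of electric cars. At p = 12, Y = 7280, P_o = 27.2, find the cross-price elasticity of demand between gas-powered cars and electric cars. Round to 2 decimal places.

At the given point, Q = 39.8 − 0.21(12)² + 0.007(7280) + 1.26(27.2) = 39.8 − 30.24 + 50.96 + 34.272 = 94.792.
∂Q/∂P_o = +1.26, so E_xy = 1.26·(27.2/94.792) ≈ 0.36.
E_xy > 0: the goods are substitutes.

0.36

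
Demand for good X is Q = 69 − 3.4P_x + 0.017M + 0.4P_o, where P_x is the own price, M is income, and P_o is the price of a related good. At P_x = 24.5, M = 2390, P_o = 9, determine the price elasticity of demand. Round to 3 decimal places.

-2.783

At the given point, Q = 69 − 3.4(24.5) + 0.017(2390) + 0.4(9) = 69 − 83.3 + 40.63 + 3.6 = 29.93.
∂Q/∂P_x = −3.4, so E_p = (−3.4)·(24.5/29.93) ≈ -2.783.
|E_p| > 1: demand is elastic.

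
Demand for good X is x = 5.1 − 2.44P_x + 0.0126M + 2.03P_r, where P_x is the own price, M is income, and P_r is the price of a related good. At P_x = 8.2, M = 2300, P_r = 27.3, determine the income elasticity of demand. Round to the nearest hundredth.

x = 5.1 − 2.44(8.2) + 0.0126(2300) + 2.03(27.3) = 5.1 − 20.008 + 28.98 + 55.419 = 69.491.
∂x/∂M = +0.0126, so E_I = 0.0126·(2300/69.491) ≈ 0.42.
E_I ∈ (0,1): normal good (necessity).

0.42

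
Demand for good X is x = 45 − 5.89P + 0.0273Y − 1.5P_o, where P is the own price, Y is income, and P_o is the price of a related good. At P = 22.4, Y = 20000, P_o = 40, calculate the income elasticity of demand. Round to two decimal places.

1.37

Substituting, x = 45 − 5.89(22.4) + 0.0273(20000) − 1.5(40) = 45 − 131.936 + 546 − 60 = 399.064.
∂x/∂Y = +0.0273, so E_I = 0.0273·(20000/399.064) ≈ 1.37.
E_I > 1: normal good (luxury).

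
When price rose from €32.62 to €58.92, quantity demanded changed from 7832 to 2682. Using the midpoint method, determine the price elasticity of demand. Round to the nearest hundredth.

-1.70

%Δq = (2682 − 7832)/[(7832 + 2682)/2] = -5150/5257 ≈ -0.9796.
%Δp = (58.92 − 32.62)/[(32.62 + 58.92)/2] = 26.3/45.77 ≈ 0.5746.
Arc elasticity E = %Δq/%Δp ≈ -0.9796/0.5746 ≈ -1.70.
|E| > 1: demand is elastic over this range.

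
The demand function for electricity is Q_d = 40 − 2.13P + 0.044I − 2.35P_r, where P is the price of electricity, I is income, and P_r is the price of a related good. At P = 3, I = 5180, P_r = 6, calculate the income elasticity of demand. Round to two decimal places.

0.92

At the given point, Q_d = 40 − 2.13(3) + 0.044(5180) − 2.35(6) = 40 − 6.39 + 227.92 − 14.1 = 247.43.
∂Q_d/∂I = +0.044, so E_I = 0.044·(5180/247.43) ≈ 0.92.
E_I ∈ (0,1): normal good (necessity).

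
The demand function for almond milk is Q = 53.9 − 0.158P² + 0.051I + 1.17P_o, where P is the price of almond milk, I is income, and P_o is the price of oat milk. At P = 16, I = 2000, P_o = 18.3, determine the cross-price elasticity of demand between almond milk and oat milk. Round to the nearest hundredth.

0.16

Evaluating quantity at (P, I, P_o) gives Q = 53.9 − 0.158(16)² + 0.051(2000) + 1.17(18.3) = 53.9 − 40.448 + 102 + 21.411 = 136.863.
∂Q/∂P_o = +1.17, so E_xy = 1.17·(18.3/136.863) ≈ 0.16.
E_xy > 0: the goods are substitutes.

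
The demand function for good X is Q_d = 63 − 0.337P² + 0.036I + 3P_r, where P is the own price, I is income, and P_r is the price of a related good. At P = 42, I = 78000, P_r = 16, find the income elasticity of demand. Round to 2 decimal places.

1.21

Evaluating quantity at (P, I, P_r) gives Q_d = 63 − 0.337(42)² + 0.036(78000) + 3(16) = 63 − 594.468 + 2808 + 48 = 2324.532.
∂Q_d/∂I = +0.036, so E_I = 0.036·(78000/2324.532) ≈ 1.21.
E_I > 1: normal good (luxury).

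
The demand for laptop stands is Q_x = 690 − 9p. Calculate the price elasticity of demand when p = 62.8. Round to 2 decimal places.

-4.53

At p = 62.8, Q_x = 124.8.
dQ_x/dp = −9.
Point elasticity E = (dQ_x/dp)·(p/Q_x) = -9 × 62.8/124.8 ≈ -4.53.
|E| > 1, so demand is elastic at this price.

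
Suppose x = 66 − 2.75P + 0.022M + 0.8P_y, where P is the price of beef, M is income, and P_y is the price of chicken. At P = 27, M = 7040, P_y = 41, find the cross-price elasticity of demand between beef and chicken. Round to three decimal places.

At the given point, x = 66 − 2.75(27) + 0.022(7040) + 0.8(41) = 66 − 74.25 + 154.88 + 32.8 = 179.43.
∂x/∂P_y = +0.8, so E_xy = 0.8·(41/179.43) ≈ 0.183.
E_xy > 0: the goods are substitutes.

0.183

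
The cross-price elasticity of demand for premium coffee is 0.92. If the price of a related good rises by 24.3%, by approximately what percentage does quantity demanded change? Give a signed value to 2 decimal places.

22.36

%ΔQ ≈ E × %ΔP_y = (0.92) × (24.3%) ≈ 22.36%.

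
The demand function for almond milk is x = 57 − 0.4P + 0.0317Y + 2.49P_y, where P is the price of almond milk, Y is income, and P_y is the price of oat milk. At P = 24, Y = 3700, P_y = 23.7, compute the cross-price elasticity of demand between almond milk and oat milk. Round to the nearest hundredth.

x = 57 − 0.4(24) + 0.0317(3700) + 2.49(23.7) = 57 − 9.6 + 117.29 + 59.013 = 223.703.
∂x/∂P_y = +2.49, so E_xy = 2.49·(23.7/223.703) ≈ 0.26.
E_xy > 0: the goods are substitutes.

0.26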